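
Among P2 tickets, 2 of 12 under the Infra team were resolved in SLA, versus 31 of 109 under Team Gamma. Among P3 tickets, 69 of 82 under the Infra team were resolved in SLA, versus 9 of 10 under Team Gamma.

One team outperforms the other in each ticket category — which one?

P2: the Infra team 2/12 = 16.7%, Team Gamma 31/109 = 28.4% → Team Gamma
P3: the Infra team 69/82 = 84.1%, Team Gamma 9/10 = 90.0% → Team Gamma
Team Gamma has the higher rate in both groups.

Team Gamma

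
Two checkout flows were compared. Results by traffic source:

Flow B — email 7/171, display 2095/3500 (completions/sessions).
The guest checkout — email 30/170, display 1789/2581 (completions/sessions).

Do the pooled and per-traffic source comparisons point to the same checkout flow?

Yes

Email: Flow B 7/171 = 4.1%, the guest checkout 30/170 = 17.6% → the guest checkout
Display: Flow B 2095/3500 = 59.9%, the guest checkout 1789/2581 = 69.3% → the guest checkout
Overall: Flow B 2102/3671 = 57.3%, the guest checkout 1819/2751 = 66.1% → the guest checkout
The guest checkout wins overall and in every traffic group — no reversal.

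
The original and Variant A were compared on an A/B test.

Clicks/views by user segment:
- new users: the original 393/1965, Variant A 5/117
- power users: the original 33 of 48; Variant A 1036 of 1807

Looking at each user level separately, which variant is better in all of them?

New users: the original 393/1965 = 20.0%, Variant A 5/117 = 4.3% → the original
Power users: the original 33/48 = 68.8%, Variant A 1036/1807 = 57.3% → the original
The original has the higher rate in both groups.

the original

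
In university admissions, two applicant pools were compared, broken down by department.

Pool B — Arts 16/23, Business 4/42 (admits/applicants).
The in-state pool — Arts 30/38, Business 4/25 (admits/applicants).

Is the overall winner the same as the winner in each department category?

Yes

Arts: Pool B 16/23 = 69.6%, the in-state pool 30/38 = 78.9% → the in-state pool
Business: Pool B 4/42 = 9.5%, the in-state pool 4/25 = 16.0% → the in-state pool
Overall: Pool B 20/65 = 30.8%, the in-state pool 34/63 = 54.0% → the in-state pool
The in-state pool wins overall and in every department group — no reversal.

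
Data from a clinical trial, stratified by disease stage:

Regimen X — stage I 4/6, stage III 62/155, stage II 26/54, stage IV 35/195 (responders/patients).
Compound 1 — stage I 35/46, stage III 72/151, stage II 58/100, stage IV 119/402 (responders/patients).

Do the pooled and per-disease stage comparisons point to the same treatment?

Yes

Stage I: Regimen X 4/6 = 66.7%, Compound 1 35/46 = 76.1% → Compound 1
Stage III: Regimen X 62/155 = 40.0%, Compound 1 72/151 = 47.7% → Compound 1
Stage II: Regimen X 26/54 = 48.1%, Compound 1 58/100 = 58.0% → Compound 1
Stage IV: Regimen X 35/195 = 17.9%, Compound 1 119/402 = 29.6% → Compound 1
Overall: Regimen X 127/410 = 31.0%, Compound 1 284/699 = 40.6% → Compound 1
Compound 1 wins overall and in every disease group — no reversal.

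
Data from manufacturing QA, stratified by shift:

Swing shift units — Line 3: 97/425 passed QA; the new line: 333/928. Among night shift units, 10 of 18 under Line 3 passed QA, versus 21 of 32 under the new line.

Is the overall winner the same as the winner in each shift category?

Swing shift: Line 3 97/425 = 22.8%, the new line 333/928 = 35.9% → the new line
Night shift: Line 3 10/18 = 55.6%, the new line 21/32 = 65.6% → the new line
Overall: Line 3 107/443 = 24.2%, the new line 354/960 = 36.9% → the new line
The new line wins overall and in every shift group — no reversal.

Yes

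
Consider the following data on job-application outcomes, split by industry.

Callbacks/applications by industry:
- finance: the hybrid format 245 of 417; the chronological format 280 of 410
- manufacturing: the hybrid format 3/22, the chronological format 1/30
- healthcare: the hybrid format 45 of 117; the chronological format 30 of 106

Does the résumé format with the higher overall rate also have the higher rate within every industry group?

Finance: the hybrid format 245/417 = 58.8%, the chronological format 280/410 = 68.3% → the chronological format
Manufacturing: the hybrid format 3/22 = 13.6%, the chronological format 1/30 = 3.3% → the hybrid format
Healthcare: the hybrid format 45/117 = 38.5%, the chronological format 30/106 = 28.3% → the hybrid format
Overall: the hybrid format 293/556 = 52.7%, the chronological format 311/546 = 57.0% → the chronological format
Neither sweeps: the hybrid format wins 2 of 3 groups, the chronological format wins 1. The chronological format wins overall but not every group — no Simpson reversal.

No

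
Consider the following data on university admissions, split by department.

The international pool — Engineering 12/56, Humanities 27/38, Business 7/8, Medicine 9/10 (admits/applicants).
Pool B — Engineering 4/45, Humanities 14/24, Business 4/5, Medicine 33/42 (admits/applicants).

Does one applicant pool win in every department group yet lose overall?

Engineering: the international pool 12/56 = 21.4%, Pool B 4/45 = 8.9% → the international pool
Humanities: the international pool 27/38 = 71.1%, Pool B 14/24 = 58.3% → the international pool
Business: the international pool 7/8 = 87.5%, Pool B 4/5 = 80.0% → the international pool
Medicine: the international pool 9/10 = 90.0%, Pool B 33/42 = 78.6% → the international pool
Overall: the international pool 55/112 = 49.1%, Pool B 55/116 = 47.4% → the international pool
The international pool wins overall and in every department group — no reversal.

No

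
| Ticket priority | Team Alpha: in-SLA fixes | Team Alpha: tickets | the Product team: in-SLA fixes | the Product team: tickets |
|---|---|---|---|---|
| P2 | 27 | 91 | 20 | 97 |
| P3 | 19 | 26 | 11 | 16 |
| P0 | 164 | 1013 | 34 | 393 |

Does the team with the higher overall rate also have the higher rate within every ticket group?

Yes

P2: Team Alpha 27/91 = 29.7%, the Product team 20/97 = 20.6% → Team Alpha
P3: Team Alpha 19/26 = 73.1%, the Product team 11/16 = 68.8% → Team Alpha
P0: Team Alpha 164/1013 = 16.2%, the Product team 34/393 = 8.7% → Team Alpha
Overall: Team Alpha 210/1130 = 18.6%, the Product team 65/506 = 12.8% → Team Alpha
Team Alpha wins overall and in every ticket group — no reversal.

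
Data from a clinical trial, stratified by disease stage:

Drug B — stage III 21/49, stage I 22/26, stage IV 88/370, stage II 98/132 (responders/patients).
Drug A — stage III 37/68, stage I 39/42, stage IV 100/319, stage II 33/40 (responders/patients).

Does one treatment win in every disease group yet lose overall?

No

Stage III: Drug B 21/49 = 42.9%, Drug A 37/68 = 54.4% → Drug A
Stage I: Drug B 22/26 = 84.6%, Drug A 39/42 = 92.9% → Drug A
Stage IV: Drug B 88/370 = 23.8%, Drug A 100/319 = 31.3% → Drug A
Stage II: Drug B 98/132 = 74.2%, Drug A 33/40 = 82.5% → Drug A
Overall: Drug B 229/577 = 39.7%, Drug A 209/469 = 44.6% → Drug A
Drug A wins overall and in every disease group — no reversal.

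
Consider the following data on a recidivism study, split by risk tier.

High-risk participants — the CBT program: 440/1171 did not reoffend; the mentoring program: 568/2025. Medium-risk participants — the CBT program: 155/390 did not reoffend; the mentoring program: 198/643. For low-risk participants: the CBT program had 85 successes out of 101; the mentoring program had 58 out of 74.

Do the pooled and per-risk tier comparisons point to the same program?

Yes

High-risk: the CBT program 440/1171 = 37.6%, the mentoring program 568/2025 = 28.0% → the CBT program
Medium-risk: the CBT program 155/390 = 39.7%, the mentoring program 198/643 = 30.8% → the CBT program
Low-risk: the CBT program 85/101 = 84.2%, the mentoring program 58/74 = 78.4% → the CBT program
Overall: the CBT program 680/1662 = 40.9%, the mentoring program 824/2742 = 30.1% → the CBT program
The CBT program wins overall and in every risk group — no reversal.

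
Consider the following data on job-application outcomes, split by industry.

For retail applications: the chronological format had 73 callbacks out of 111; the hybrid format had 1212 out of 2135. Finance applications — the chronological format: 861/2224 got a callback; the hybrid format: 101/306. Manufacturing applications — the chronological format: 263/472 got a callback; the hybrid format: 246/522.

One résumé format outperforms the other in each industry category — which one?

Retail: the chronological format 73/111 = 65.8%, the hybrid format 1212/2135 = 56.8% → the chronological format
Finance: the chronological format 861/2224 = 38.7%, the hybrid format 101/306 = 33.0% → the chronological format
Manufacturing: the chronological format 263/472 = 55.7%, the hybrid format 246/522 = 47.1% → the chronological format
The chronological format has the higher rate in all 3 groups.

the chronological format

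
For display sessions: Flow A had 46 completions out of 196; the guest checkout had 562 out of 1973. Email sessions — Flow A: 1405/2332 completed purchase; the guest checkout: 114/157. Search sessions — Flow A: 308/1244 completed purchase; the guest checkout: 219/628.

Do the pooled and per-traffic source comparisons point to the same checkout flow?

No

Display: Flow A 46/196 = 23.5%, the guest checkout 562/1973 = 28.5% → the guest checkout
Email: Flow A 1405/2332 = 60.2%, the guest checkout 114/157 = 72.6% → the guest checkout
Search: Flow A 308/1244 = 24.8%, the guest checkout 219/628 = 34.9% → the guest checkout
Overall: Flow A 1759/3772 = 46.6%, the guest checkout 895/2758 = 32.5% → Flow A
The guest checkout wins each traffic group but Flow A wins overall — the comparison reverses. The guest checkout's sessions skew toward display, which has a lower base rate.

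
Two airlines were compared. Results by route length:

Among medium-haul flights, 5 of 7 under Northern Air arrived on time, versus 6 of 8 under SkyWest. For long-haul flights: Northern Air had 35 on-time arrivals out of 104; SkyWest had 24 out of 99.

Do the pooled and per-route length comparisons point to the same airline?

No

Medium-haul: Northern Air 5/7 = 71.4%, SkyWest 6/8 = 75.0% → SkyWest
Long-haul: Northern Air 35/104 = 33.7%, SkyWest 24/99 = 24.2% → Northern Air
Overall: Northern Air 40/111 = 36.0%, SkyWest 30/107 = 28.0% → Northern Air
Neither sweeps: Northern Air wins 1 of 2 groups, SkyWest wins 1. Northern Air wins overall but not every group — no Simpson reversal.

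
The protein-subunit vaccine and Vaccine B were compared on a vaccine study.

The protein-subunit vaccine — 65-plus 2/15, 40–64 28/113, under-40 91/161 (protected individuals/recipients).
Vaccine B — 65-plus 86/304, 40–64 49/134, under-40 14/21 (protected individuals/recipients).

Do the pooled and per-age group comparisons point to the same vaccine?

65-plus: the protein-subunit vaccine 2/15 = 13.3%, Vaccine B 86/304 = 28.3% → Vaccine B
40–64: the protein-subunit vaccine 28/113 = 24.8%, Vaccine B 49/134 = 36.6% → Vaccine B
Under-40: the protein-subunit vaccine 91/161 = 56.5%, Vaccine B 14/21 = 66.7% → Vaccine B
Overall: the protein-subunit vaccine 121/289 = 41.9%, Vaccine B 149/459 = 32.5% → the protein-subunit vaccine
Vaccine B wins each age group but the protein-subunit vaccine wins overall — the comparison reverses. Vaccine B's recipients skew toward 65-plus, which has a lower base rate.

No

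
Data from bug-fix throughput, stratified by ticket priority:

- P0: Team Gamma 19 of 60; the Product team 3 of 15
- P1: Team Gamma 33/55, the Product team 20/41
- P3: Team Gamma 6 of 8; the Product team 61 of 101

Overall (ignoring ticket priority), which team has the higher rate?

the Product team

P0: Team Gamma 19/60 = 31.7%, the Product team 3/15 = 20.0% → Team Gamma
P1: Team Gamma 33/55 = 60.0%, the Product team 20/41 = 48.8% → Team Gamma
P3: Team Gamma 6/8 = 75.0%, the Product team 61/101 = 60.4% → Team Gamma
Overall: Team Gamma 58/123 = 47.2%, the Product team 84/157 = 53.5% → the Product team
(Team Gamma wins every ticket group but the Product team wins overall — Team Gamma's tickets skew toward the low-rate P0 group.)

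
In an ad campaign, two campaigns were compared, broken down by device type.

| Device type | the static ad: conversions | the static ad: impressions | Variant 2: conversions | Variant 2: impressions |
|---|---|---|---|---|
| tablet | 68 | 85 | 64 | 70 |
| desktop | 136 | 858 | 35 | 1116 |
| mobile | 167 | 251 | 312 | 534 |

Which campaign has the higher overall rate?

the static ad

Tablet: the static ad 68/85 = 80.0%, Variant 2 64/70 = 91.4% → Variant 2
Desktop: the static ad 136/858 = 15.9%, Variant 2 35/1116 = 3.1% → the static ad
Mobile: the static ad 167/251 = 66.5%, Variant 2 312/534 = 58.4% → the static ad
Overall: the static ad 371/1194 = 31.1%, Variant 2 411/1720 = 23.9% → the static ad
(Neither sweeps every device group, but the static ad has the higher pooled rate.)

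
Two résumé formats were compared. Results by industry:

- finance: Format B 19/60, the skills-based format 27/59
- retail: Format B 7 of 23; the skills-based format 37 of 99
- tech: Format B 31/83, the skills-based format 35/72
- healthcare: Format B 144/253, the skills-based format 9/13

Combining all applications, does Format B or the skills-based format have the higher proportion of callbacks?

Format B

Finance: Format B 19/60 = 31.7%, the skills-based format 27/59 = 45.8% → the skills-based format
Retail: Format B 7/23 = 30.4%, the skills-based format 37/99 = 37.4% → the skills-based format
Tech: Format B 31/83 = 37.3%, the skills-based format 35/72 = 48.6% → the skills-based format
Healthcare: Format B 144/253 = 56.9%, the skills-based format 9/13 = 69.2% → the skills-based format
Overall: Format B 201/419 = 48.0%, the skills-based format 108/243 = 44.4% → Format B
(The skills-based format wins every industry group but Format B wins overall — the skills-based format's applications skew toward the low-rate retail group.)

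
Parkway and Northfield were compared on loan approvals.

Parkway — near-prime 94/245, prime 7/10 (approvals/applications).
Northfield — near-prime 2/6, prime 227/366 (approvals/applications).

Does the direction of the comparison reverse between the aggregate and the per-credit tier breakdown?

Yes

Near-prime: Parkway 94/245 = 38.4%, Northfield 2/6 = 33.3% → Parkway
Prime: Parkway 7/10 = 70.0%, Northfield 227/366 = 62.0% → Parkway
Overall: Parkway 101/255 = 39.6%, Northfield 229/372 = 61.6% → Northfield
Parkway wins each credit group but Northfield wins overall — the comparison reverses. Parkway's applications skew toward near-prime, which has a lower base rate.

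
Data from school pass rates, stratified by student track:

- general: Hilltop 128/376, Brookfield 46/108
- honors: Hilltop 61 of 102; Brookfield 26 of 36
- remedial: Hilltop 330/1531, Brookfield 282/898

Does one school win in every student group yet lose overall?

General: Hilltop 128/376 = 34.0%, Brookfield 46/108 = 42.6% → Brookfield
Honors: Hilltop 61/102 = 59.8%, Brookfield 26/36 = 72.2% → Brookfield
Remedial: Hilltop 330/1531 = 21.6%, Brookfield 282/898 = 31.4% → Brookfield
Overall: Hilltop 519/2009 = 25.8%, Brookfield 354/1042 = 34.0% → Brookfield
Brookfield wins overall and in every student group — no reversal.

No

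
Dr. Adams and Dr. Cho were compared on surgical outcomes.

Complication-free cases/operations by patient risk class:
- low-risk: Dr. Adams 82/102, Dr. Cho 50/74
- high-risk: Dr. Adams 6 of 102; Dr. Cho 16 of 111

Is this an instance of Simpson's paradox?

Low-risk: Dr. Adams 82/102 = 80.4%, Dr. Cho 50/74 = 67.6% → Dr. Adams
High-risk: Dr. Adams 6/102 = 5.9%, Dr. Cho 16/111 = 14.4% → Dr. Cho
Overall: Dr. Adams 88/204 = 43.1%, Dr. Cho 66/185 = 35.7% → Dr. Adams
Neither sweeps: Dr. Adams wins 1 of 2 groups, Dr. Cho wins 1. Dr. Adams wins overall but not every group — no Simpson reversal.

No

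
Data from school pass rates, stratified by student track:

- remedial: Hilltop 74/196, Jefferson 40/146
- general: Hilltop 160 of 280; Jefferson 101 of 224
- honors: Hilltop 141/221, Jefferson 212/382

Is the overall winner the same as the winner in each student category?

Yes

Remedial: Hilltop 74/196 = 37.8%, Jefferson 40/146 = 27.4% → Hilltop
General: Hilltop 160/280 = 57.1%, Jefferson 101/224 = 45.1% → Hilltop
Honors: Hilltop 141/221 = 63.8%, Jefferson 212/382 = 55.5% → Hilltop
Overall: Hilltop 375/697 = 53.8%, Jefferson 353/752 = 46.9% → Hilltop
Hilltop wins overall and in every student group — no reversal.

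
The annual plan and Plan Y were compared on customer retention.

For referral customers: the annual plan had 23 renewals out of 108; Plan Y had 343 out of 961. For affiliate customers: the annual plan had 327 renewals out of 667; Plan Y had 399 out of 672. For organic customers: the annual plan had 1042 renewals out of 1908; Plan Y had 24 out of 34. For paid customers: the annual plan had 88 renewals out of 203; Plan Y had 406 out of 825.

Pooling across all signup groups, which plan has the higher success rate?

the annual plan

Referral: the annual plan 23/108 = 21.3%, Plan Y 343/961 = 35.7% → Plan Y
Affiliate: the annual plan 327/667 = 49.0%, Plan Y 399/672 = 59.4% → Plan Y
Organic: the annual plan 1042/1908 = 54.6%, Plan Y 24/34 = 70.6% → Plan Y
Paid: the annual plan 88/203 = 43.3%, Plan Y 406/825 = 49.2% → Plan Y
Overall: the annual plan 1480/2886 = 51.3%, Plan Y 1172/2492 = 47.0% → the annual plan
(Plan Y wins every signup group but the annual plan wins overall — Plan Y's customers skew toward the low-rate referral group.)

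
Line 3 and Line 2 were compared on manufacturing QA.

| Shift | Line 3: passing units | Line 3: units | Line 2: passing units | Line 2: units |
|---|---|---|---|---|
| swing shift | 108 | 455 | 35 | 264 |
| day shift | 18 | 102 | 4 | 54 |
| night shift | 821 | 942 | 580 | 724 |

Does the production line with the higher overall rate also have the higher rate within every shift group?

Yes

Swing shift: Line 3 108/455 = 23.7%, Line 2 35/264 = 13.3% → Line 3
Day shift: Line 3 18/102 = 17.6%, Line 2 4/54 = 7.4% → Line 3
Night shift: Line 3 821/942 = 87.2%, Line 2 580/724 = 80.1% → Line 3
Overall: Line 3 947/1499 = 63.2%, Line 2 619/1042 = 59.4% → Line 3
Line 3 wins overall and in every shift group — no reversal.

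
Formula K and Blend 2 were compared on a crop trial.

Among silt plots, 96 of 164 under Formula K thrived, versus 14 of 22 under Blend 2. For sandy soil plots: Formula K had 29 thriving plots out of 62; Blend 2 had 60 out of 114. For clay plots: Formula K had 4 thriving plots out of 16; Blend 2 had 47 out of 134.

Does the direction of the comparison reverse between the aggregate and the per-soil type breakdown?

Silt: Formula K 96/164 = 58.5%, Blend 2 14/22 = 63.6% → Blend 2
Sandy soil: Formula K 29/62 = 46.8%, Blend 2 60/114 = 52.6% → Blend 2
Clay: Formula K 4/16 = 25.0%, Blend 2 47/134 = 35.1% → Blend 2
Overall: Formula K 129/242 = 53.3%, Blend 2 121/270 = 44.8% → Formula K
Blend 2 wins each soil group but Formula K wins overall — the comparison reverses. Blend 2's plots skew toward clay, which has a lower base rate.

Yes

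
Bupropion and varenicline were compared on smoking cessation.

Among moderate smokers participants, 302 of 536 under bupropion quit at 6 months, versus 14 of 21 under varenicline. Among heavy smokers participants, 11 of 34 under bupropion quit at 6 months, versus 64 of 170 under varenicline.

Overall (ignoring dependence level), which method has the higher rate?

bupropion

Moderate smokers: bupropion 302/536 = 56.3%, varenicline 14/21 = 66.7% → varenicline
Heavy smokers: bupropion 11/34 = 32.4%, varenicline 64/170 = 37.6% → varenicline
Overall: bupropion 313/570 = 54.9%, varenicline 78/191 = 40.8% → bupropion
(Varenicline wins every dependence group but bupropion wins overall — varenicline's participants skew toward the low-rate heavy smokers group.)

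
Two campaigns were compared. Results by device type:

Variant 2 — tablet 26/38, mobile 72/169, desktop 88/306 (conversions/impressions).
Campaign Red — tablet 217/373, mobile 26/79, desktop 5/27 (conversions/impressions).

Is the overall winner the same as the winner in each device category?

No

Tablet: Variant 2 26/38 = 68.4%, Campaign Red 217/373 = 58.2% → Variant 2
Mobile: Variant 2 72/169 = 42.6%, Campaign Red 26/79 = 32.9% → Variant 2
Desktop: Variant 2 88/306 = 28.8%, Campaign Red 5/27 = 18.5% → Variant 2
Overall: Variant 2 186/513 = 36.3%, Campaign Red 248/479 = 51.8% → Campaign Red
Variant 2 wins each device group but Campaign Red wins overall — the comparison reverses. Variant 2's impressions skew toward desktop, which has a lower base rate.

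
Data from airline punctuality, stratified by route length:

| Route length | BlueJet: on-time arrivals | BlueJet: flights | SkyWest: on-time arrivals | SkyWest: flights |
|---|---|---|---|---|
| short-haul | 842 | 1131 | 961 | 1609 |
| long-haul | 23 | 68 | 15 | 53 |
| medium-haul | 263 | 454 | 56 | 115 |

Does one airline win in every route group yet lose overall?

No

Short-haul: BlueJet 842/1131 = 74.4%, SkyWest 961/1609 = 59.7% → BlueJet
Long-haul: BlueJet 23/68 = 33.8%, SkyWest 15/53 = 28.3% → BlueJet
Medium-haul: BlueJet 263/454 = 57.9%, SkyWest 56/115 = 48.7% → BlueJet
Overall: BlueJet 1128/1653 = 68.2%, SkyWest 1032/1777 = 58.1% → BlueJet
BlueJet wins overall and in every route group — no reversal.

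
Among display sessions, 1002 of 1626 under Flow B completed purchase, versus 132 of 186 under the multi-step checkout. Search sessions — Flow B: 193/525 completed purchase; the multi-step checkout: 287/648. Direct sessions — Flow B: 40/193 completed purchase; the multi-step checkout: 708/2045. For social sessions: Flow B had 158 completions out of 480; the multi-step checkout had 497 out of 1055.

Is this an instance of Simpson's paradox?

Display: Flow B 1002/1626 = 61.6%, the multi-step checkout 132/186 = 71.0% → the multi-step checkout
Search: Flow B 193/525 = 36.8%, the multi-step checkout 287/648 = 44.3% → the multi-step checkout
Direct: Flow B 40/193 = 20.7%, the multi-step checkout 708/2045 = 34.6% → the multi-step checkout
Social: Flow B 158/480 = 32.9%, the multi-step checkout 497/1055 = 47.1% → the multi-step checkout
Overall: Flow B 1393/2824 = 49.3%, the multi-step checkout 1624/3934 = 41.3% → Flow B
The multi-step checkout wins each traffic group but Flow B wins overall — the comparison reverses. The multi-step checkout's sessions skew toward direct, which has a lower base rate.

Yes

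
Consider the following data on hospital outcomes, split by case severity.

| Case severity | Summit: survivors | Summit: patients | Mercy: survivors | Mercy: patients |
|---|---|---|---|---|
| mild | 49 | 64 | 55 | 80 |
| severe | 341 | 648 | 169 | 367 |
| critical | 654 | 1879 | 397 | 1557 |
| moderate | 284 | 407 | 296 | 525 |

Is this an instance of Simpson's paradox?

Mild: Summit 49/64 = 76.6%, Mercy 55/80 = 68.8% → Summit
Severe: Summit 341/648 = 52.6%, Mercy 169/367 = 46.0% → Summit
Critical: Summit 654/1879 = 34.8%, Mercy 397/1557 = 25.5% → Summit
Moderate: Summit 284/407 = 69.8%, Mercy 296/525 = 56.4% → Summit
Overall: Summit 1328/2998 = 44.3%, Mercy 917/2529 = 36.3% → Summit
Summit wins overall and in every case group — no reversal.

No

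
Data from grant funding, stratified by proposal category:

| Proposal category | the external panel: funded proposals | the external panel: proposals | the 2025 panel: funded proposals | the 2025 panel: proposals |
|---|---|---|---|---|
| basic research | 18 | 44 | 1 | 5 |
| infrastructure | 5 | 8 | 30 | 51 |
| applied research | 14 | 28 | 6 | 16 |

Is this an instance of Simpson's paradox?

Yes

Basic research: the external panel 18/44 = 40.9%, the 2025 panel 1/5 = 20.0% → the external panel
Infrastructure: the external panel 5/8 = 62.5%, the 2025 panel 30/51 = 58.8% → the external panel
Applied research: the external panel 14/28 = 50.0%, the 2025 panel 6/16 = 37.5% → the external panel
Overall: the external panel 37/80 = 46.2%, the 2025 panel 37/72 = 51.4% → the 2025 panel
The external panel wins each proposal group but the 2025 panel wins overall — the comparison reverses. The external panel's proposals skew toward basic research, which has a lower base rate.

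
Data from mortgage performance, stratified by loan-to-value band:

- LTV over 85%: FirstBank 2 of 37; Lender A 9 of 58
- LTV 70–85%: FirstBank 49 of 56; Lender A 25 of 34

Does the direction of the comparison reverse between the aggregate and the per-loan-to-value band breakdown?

LTV over 85%: FirstBank 2/37 = 5.4%, Lender A 9/58 = 15.5% → Lender A
LTV 70–85%: FirstBank 49/56 = 87.5%, Lender A 25/34 = 73.5% → FirstBank
Overall: FirstBank 51/93 = 54.8%, Lender A 34/92 = 37.0% → FirstBank
Neither sweeps: FirstBank wins 1 of 2 groups, Lender A wins 1. FirstBank wins overall but not every group — no Simpson reversal.

No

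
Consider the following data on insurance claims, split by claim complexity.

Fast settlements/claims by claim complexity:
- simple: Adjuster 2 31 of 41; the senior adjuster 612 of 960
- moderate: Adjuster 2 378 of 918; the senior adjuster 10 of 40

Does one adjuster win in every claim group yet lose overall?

Yes

Simple: Adjuster 2 31/41 = 75.6%, the senior adjuster 612/960 = 63.8% → Adjuster 2
Moderate: Adjuster 2 378/918 = 41.2%, the senior adjuster 10/40 = 25.0% → Adjuster 2
Overall: Adjuster 2 409/959 = 42.6%, the senior adjuster 622/1000 = 62.2% → the senior adjuster
Adjuster 2 wins each claim group but the senior adjuster wins overall — the comparison reverses. Adjuster 2's claims skew toward moderate, which has a lower base rate.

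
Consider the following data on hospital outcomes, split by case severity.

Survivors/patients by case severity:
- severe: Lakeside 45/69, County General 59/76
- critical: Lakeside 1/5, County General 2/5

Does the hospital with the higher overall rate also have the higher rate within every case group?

Yes

Severe: Lakeside 45/69 = 65.2%, County General 59/76 = 77.6% → County General
Critical: Lakeside 1/5 = 20.0%, County General 2/5 = 40.0% → County General
Overall: Lakeside 46/74 = 62.2%, County General 61/81 = 75.3% → County General
County General wins overall and in every case group — no reversal.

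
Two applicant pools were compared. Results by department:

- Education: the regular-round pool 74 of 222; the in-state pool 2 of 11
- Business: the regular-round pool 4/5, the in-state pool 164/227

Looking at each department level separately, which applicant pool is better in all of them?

Education: the regular-round pool 74/222 = 33.3%, the in-state pool 2/11 = 18.2% → the regular-round pool
Business: the regular-round pool 4/5 = 80.0%, the in-state pool 164/227 = 72.2% → the regular-round pool
The regular-round pool has the higher rate in both groups.

the regular-round pool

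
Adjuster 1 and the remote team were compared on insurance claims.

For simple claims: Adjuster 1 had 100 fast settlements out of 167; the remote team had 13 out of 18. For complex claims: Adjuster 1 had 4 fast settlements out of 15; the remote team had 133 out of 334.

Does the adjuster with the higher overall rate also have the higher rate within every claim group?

No

Simple: Adjuster 1 100/167 = 59.9%, the remote team 13/18 = 72.2% → the remote team
Complex: Adjuster 1 4/15 = 26.7%, the remote team 133/334 = 39.8% → the remote team
Overall: Adjuster 1 104/182 = 57.1%, the remote team 146/352 = 41.5% → Adjuster 1
The remote team wins each claim group but Adjuster 1 wins overall — the comparison reverses. The remote team's claims skew toward complex, which has a lower base rate.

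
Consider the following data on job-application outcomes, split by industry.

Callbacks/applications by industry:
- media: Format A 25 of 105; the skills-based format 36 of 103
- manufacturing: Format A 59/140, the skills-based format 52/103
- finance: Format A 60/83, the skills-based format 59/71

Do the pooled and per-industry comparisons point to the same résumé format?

Media: Format A 25/105 = 23.8%, the skills-based format 36/103 = 35.0% → the skills-based format
Manufacturing: Format A 59/140 = 42.1%, the skills-based format 52/103 = 50.5% → the skills-based format
Finance: Format A 60/83 = 72.3%, the skills-based format 59/71 = 83.1% → the skills-based format
Overall: Format A 144/328 = 43.9%, the skills-based format 147/277 = 53.1% → the skills-based format
The skills-based format wins overall and in every industry group — no reversal.

Yes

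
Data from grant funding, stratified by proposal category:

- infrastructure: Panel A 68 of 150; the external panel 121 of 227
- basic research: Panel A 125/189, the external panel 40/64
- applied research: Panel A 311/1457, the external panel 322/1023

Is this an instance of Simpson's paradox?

No

Infrastructure: Panel A 68/150 = 45.3%, the external panel 121/227 = 53.3% → the external panel
Basic research: Panel A 125/189 = 66.1%, the external panel 40/64 = 62.5% → Panel A
Applied research: Panel A 311/1457 = 21.3%, the external panel 322/1023 = 31.5% → the external panel
Overall: Panel A 504/1796 = 28.1%, the external panel 483/1314 = 36.8% → the external panel
Neither sweeps: Panel A wins 1 of 3 groups, the external panel wins 2. The external panel wins overall but not every group — no Simpson reversal.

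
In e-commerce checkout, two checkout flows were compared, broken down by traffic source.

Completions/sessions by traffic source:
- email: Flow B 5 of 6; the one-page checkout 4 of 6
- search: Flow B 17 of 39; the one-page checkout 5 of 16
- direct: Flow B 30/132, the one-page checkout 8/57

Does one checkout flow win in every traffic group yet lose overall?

No

Email: Flow B 5/6 = 83.3%, the one-page checkout 4/6 = 66.7% → Flow B
Search: Flow B 17/39 = 43.6%, the one-page checkout 5/16 = 31.2% → Flow B
Direct: Flow B 30/132 = 22.7%, the one-page checkout 8/57 = 14.0% → Flow B
Overall: Flow B 52/177 = 29.4%, the one-page checkout 17/79 = 21.5% → Flow B
Flow B wins overall and in every traffic group — no reversal.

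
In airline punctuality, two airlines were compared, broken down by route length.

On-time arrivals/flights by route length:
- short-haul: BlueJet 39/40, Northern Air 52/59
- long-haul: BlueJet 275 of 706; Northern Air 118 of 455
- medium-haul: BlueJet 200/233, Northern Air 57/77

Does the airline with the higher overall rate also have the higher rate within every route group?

Yes

Short-haul: BlueJet 39/40 = 97.5%, Northern Air 52/59 = 88.1% → BlueJet
Long-haul: BlueJet 275/706 = 39.0%, Northern Air 118/455 = 25.9% → BlueJet
Medium-haul: BlueJet 200/233 = 85.8%, Northern Air 57/77 = 74.0% → BlueJet
Overall: BlueJet 514/979 = 52.5%, Northern Air 227/591 = 38.4% → BlueJet
BlueJet wins overall and in every route group — no reversal.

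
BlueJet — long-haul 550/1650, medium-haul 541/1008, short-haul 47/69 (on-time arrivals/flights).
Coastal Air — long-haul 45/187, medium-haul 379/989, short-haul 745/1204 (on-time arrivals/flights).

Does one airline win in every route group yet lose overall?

Long-haul: BlueJet 550/1650 = 33.3%, Coastal Air 45/187 = 24.1% → BlueJet
Medium-haul: BlueJet 541/1008 = 53.7%, Coastal Air 379/989 = 38.3% → BlueJet
Short-haul: BlueJet 47/69 = 68.1%, Coastal Air 745/1204 = 61.9% → BlueJet
Overall: BlueJet 1138/2727 = 41.7%, Coastal Air 1169/2380 = 49.1% → Coastal Air
BlueJet wins each route group but Coastal Air wins overall — the comparison reverses. BlueJet's flights skew toward long-haul, which has a lower base rate.

Yes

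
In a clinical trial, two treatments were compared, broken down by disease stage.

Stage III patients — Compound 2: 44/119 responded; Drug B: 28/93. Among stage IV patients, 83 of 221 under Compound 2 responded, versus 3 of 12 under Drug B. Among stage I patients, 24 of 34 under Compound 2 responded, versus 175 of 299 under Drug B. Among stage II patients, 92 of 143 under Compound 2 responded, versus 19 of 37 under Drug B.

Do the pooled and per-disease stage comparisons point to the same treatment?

No

Stage III: Compound 2 44/119 = 37.0%, Drug B 28/93 = 30.1% → Compound 2
Stage IV: Compound 2 83/221 = 37.6%, Drug B 3/12 = 25.0% → Compound 2
Stage I: Compound 2 24/34 = 70.6%, Drug B 175/299 = 58.5% → Compound 2
Stage II: Compound 2 92/143 = 64.3%, Drug B 19/37 = 51.4% → Compound 2
Overall: Compound 2 243/517 = 47.0%, Drug B 225/441 = 51.0% → Drug B
Compound 2 wins each disease group but Drug B wins overall — the comparison reverses. Compound 2's patients skew toward stage IV, which has a lower base rate.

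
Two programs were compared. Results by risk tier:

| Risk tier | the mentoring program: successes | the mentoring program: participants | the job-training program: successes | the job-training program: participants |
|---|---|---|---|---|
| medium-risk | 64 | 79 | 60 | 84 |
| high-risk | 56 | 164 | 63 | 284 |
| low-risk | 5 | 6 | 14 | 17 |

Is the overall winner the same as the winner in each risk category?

Yes

Medium-risk: the mentoring program 64/79 = 81.0%, the job-training program 60/84 = 71.4% → the mentoring program
High-risk: the mentoring program 56/164 = 34.1%, the job-training program 63/284 = 22.2% → the mentoring program
Low-risk: the mentoring program 5/6 = 83.3%, the job-training program 14/17 = 82.4% → the mentoring program
Overall: the mentoring program 125/249 = 50.2%, the job-training program 137/385 = 35.6% → the mentoring program
The mentoring program wins overall and in every risk group — no reversal.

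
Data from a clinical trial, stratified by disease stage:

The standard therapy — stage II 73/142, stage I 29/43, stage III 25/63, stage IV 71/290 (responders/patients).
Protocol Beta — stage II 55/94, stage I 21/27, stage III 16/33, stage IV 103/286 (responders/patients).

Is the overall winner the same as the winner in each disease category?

Yes

Stage II: the standard therapy 73/142 = 51.4%, Protocol Beta 55/94 = 58.5% → Protocol Beta
Stage I: the standard therapy 29/43 = 67.4%, Protocol Beta 21/27 = 77.8% → Protocol Beta
Stage III: the standard therapy 25/63 = 39.7%, Protocol Beta 16/33 = 48.5% → Protocol Beta
Stage IV: the standard therapy 71/290 = 24.5%, Protocol Beta 103/286 = 36.0% → Protocol Beta
Overall: the standard therapy 198/538 = 36.8%, Protocol Beta 195/440 = 44.3% → Protocol Beta
Protocol Beta wins overall and in every disease group — no reversal.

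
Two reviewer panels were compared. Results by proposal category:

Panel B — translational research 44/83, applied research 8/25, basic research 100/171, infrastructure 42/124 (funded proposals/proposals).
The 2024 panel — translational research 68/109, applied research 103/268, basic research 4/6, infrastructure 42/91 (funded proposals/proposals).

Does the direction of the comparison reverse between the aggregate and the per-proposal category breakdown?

Translational research: Panel B 44/83 = 53.0%, the 2024 panel 68/109 = 62.4% → the 2024 panel
Applied research: Panel B 8/25 = 32.0%, the 2024 panel 103/268 = 38.4% → the 2024 panel
Basic research: Panel B 100/171 = 58.5%, the 2024 panel 4/6 = 66.7% → the 2024 panel
Infrastructure: Panel B 42/124 = 33.9%, the 2024 panel 42/91 = 46.2% → the 2024 panel
Overall: Panel B 194/403 = 48.1%, the 2024 panel 217/474 = 45.8% → Panel B
The 2024 panel wins each proposal group but Panel B wins overall — the comparison reverses. The 2024 panel's proposals skew toward applied research, which has a lower base rate.

Yes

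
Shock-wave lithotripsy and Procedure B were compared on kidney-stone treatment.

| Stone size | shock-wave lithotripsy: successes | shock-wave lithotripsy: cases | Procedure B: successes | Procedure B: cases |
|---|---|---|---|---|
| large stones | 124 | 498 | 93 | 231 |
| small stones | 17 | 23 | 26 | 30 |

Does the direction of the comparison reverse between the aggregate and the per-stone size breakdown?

Large stones: shock-wave lithotripsy 124/498 = 24.9%, Procedure B 93/231 = 40.3% → Procedure B
Small stones: shock-wave lithotripsy 17/23 = 73.9%, Procedure B 26/30 = 86.7% → Procedure B
Overall: shock-wave lithotripsy 141/521 = 27.1%, Procedure B 119/261 = 45.6% → Procedure B
Procedure B wins overall and in every stone group — no reversal.

No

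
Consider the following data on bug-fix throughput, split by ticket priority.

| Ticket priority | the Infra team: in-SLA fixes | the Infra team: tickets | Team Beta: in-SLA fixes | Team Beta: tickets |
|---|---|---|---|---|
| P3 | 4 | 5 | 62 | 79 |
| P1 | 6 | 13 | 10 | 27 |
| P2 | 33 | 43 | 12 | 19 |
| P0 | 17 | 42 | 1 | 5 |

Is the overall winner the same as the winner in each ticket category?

P3: the Infra team 4/5 = 80.0%, Team Beta 62/79 = 78.5% → the Infra team
P1: the Infra team 6/13 = 46.2%, Team Beta 10/27 = 37.0% → the Infra team
P2: the Infra team 33/43 = 76.7%, Team Beta 12/19 = 63.2% → the Infra team
P0: the Infra team 17/42 = 40.5%, Team Beta 1/5 = 20.0% → the Infra team
Overall: the Infra team 60/103 = 58.3%, Team Beta 85/130 = 65.4% → Team Beta
The Infra team wins each ticket group but Team Beta wins overall — the comparison reverses. The Infra team's tickets skew toward P0, which has a lower base rate.

No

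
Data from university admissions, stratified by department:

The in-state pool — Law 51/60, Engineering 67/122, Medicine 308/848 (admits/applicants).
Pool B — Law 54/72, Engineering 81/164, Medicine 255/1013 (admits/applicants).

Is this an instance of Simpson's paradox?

No

Law: the in-state pool 51/60 = 85.0%, Pool B 54/72 = 75.0% → the in-state pool
Engineering: the in-state pool 67/122 = 54.9%, Pool B 81/164 = 49.4% → the in-state pool
Medicine: the in-state pool 308/848 = 36.3%, Pool B 255/1013 = 25.2% → the in-state pool
Overall: the in-state pool 426/1030 = 41.4%, Pool B 390/1249 = 31.2% → the in-state pool
The in-state pool wins overall and in every department group — no reversal.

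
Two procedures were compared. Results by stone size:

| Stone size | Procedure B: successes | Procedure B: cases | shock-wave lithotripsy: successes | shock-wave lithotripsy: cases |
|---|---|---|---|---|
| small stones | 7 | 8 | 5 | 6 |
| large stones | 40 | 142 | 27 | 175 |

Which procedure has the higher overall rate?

Procedure B

Small stones: Procedure B 7/8 = 87.5%, shock-wave lithotripsy 5/6 = 83.3% → Procedure B
Large stones: Procedure B 40/142 = 28.2%, shock-wave lithotripsy 27/175 = 15.4% → Procedure B
Overall: Procedure B 47/150 = 31.3%, shock-wave lithotripsy 32/181 = 17.7% → Procedure B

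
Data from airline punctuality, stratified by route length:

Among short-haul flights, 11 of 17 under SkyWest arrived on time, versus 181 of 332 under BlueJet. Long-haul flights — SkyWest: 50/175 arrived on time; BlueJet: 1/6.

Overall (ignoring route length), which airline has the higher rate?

Short-haul: SkyWest 11/17 = 64.7%, BlueJet 181/332 = 54.5% → SkyWest
Long-haul: SkyWest 50/175 = 28.6%, BlueJet 1/6 = 16.7% → SkyWest
Overall: SkyWest 61/192 = 31.8%, BlueJet 182/338 = 53.8% → BlueJet
(SkyWest wins every route group but BlueJet wins overall — SkyWest's flights skew toward the low-rate long-haul group.)

BlueJet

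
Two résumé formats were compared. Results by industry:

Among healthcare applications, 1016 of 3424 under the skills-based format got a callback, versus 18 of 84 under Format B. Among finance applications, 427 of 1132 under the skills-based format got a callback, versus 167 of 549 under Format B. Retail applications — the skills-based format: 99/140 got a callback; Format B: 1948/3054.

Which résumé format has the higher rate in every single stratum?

the skills-based format

Healthcare: the skills-based format 1016/3424 = 29.7%, Format B 18/84 = 21.4% → the skills-based format
Finance: the skills-based format 427/1132 = 37.7%, Format B 167/549 = 30.4% → the skills-based format
Retail: the skills-based format 99/140 = 70.7%, Format B 1948/3054 = 63.8% → the skills-based format
The skills-based format has the higher rate in all 3 groups.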